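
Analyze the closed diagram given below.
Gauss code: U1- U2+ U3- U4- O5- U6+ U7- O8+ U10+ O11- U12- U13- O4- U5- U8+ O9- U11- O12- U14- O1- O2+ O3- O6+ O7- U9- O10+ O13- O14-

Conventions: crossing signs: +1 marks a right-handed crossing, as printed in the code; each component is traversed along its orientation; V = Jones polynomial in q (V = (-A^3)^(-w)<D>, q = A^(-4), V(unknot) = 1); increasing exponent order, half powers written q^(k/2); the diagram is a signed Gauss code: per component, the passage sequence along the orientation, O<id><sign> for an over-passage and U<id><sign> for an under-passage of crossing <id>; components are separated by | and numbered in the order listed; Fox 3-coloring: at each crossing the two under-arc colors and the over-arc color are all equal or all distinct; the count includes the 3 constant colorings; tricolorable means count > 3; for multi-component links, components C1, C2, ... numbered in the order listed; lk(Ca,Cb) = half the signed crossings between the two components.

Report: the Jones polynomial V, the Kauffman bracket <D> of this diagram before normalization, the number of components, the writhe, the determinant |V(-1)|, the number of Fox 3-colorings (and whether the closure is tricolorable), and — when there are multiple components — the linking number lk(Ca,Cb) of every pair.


Jones polynomial: V(q) = -q^-7 + q^-6 - q^-5 + q^-4 + q^-2
<D> = A^-10 + A^-2 - A^2 + A^6 - A^10; writhe -6
components 1, writhe -6 (14 crossings)
3-colorings: 3 of 3^14, det 5 — not tricolorable
note: det 5 = |V(-1)|; not divisible by 3, so not tricolorable


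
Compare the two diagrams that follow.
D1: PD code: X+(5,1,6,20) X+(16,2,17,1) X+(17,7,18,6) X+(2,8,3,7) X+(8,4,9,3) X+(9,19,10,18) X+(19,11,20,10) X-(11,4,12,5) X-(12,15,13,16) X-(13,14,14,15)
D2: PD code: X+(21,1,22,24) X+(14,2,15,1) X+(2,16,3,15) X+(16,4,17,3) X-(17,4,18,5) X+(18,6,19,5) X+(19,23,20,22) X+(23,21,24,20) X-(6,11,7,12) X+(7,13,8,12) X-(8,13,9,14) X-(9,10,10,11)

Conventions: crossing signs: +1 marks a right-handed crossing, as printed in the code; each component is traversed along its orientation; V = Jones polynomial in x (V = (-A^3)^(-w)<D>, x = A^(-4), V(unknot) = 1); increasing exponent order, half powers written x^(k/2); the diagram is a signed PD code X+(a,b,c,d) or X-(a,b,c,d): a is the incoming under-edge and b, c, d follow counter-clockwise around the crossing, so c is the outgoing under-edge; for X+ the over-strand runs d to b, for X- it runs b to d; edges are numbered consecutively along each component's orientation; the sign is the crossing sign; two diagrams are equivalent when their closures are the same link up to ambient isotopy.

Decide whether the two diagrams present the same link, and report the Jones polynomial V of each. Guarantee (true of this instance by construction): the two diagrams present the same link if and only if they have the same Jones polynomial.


same link: yes
V(D1) = x^2 + 2x^4 - 2x^5 + x^6 - 2x^7 + x^8  [10 crossings, <D> = A^-20 - 2A^-16 + A^-12 - 2A^-8 + 2A^-4 + A^4, w = +4]
V(D2) = x^2 + 2x^4 - 2x^5 + x^6 - 2x^7 + x^8  [12 crossings, <D> = A^-20 - 2A^-16 + A^-12 - 2A^-8 + 2A^-4 + A^4, w = +4]
insight: Reidemeister moves carry D1 (10 crossings) to D2 (12)


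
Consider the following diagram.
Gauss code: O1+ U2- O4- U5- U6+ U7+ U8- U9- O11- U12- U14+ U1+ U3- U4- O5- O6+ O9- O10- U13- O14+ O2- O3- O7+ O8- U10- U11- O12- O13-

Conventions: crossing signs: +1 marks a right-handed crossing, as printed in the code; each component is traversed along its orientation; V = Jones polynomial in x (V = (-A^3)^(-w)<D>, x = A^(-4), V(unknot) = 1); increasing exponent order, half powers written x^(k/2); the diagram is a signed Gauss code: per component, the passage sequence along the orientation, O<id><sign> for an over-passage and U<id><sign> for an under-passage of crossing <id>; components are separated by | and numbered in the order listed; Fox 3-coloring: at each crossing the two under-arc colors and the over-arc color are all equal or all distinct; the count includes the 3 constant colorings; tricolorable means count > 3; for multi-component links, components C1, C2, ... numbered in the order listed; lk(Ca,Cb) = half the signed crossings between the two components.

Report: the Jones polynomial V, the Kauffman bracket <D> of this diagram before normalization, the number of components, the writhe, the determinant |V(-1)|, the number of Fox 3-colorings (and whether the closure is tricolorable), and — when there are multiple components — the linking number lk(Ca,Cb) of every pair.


V = -x^-7 + x^-6 - x^-5 + x^-4 + x^-2
<D> = A^-10 + A^-2 - A^2 + A^6 - A^10 (w = -6)
1 component over 14 crossings, w = -6
3 Fox colorings among 3^14, |V(-1)| = 5: not tricolorable
why: |V(-1)| = 5: so not tricolorable, since 3 does not divide 5


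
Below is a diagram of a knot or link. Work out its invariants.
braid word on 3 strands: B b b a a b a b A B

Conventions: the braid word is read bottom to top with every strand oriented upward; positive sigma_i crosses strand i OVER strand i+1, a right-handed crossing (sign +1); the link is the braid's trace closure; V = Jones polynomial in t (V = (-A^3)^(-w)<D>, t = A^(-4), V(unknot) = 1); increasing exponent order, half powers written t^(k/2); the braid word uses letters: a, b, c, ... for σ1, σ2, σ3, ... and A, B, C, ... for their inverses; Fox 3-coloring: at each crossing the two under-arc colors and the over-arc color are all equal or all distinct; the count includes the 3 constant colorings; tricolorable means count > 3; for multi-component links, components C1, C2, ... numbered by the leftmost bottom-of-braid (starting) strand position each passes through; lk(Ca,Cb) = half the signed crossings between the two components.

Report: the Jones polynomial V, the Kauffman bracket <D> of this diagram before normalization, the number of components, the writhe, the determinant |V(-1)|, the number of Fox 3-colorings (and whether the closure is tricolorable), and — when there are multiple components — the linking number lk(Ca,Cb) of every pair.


V(t) = t + t^3 - t^4
bracket: -A^-4 + 1 + A^8, w = +4
1 component, writhe +4, over 10 crossings
det 3, colorings 9 of 3^10 — tricolorable
observation: the span of V is 3, forcing >= 3 crossings in any diagram


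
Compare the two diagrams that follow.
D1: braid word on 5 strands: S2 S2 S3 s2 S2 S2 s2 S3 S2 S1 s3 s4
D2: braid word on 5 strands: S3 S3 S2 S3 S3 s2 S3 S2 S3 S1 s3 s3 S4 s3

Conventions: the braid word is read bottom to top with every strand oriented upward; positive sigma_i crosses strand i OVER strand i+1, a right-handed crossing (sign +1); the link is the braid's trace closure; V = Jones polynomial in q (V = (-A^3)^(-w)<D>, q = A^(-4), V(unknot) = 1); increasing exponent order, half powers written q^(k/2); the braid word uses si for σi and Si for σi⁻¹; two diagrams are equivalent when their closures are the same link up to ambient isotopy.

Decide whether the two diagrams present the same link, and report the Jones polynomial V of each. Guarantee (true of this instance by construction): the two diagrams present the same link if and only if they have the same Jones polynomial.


equivalent: yes
V(D1) = -q^-6 + q^-5 - q^-4 + 2q^-3 - q^-2 + q^-1  (w -4, c 12, <D> = A^-8 - A^-4 + 2 - A^4 + A^8 - A^12)
V(D2) = -q^-6 + q^-5 - q^-4 + 2q^-3 - q^-2 + q^-1  (w -6, c 14, <D> = A^-14 - A^-10 + 2A^-6 - A^-2 + A^2 - A^6)
why: all 2 diagrams share one V(q), hence one class


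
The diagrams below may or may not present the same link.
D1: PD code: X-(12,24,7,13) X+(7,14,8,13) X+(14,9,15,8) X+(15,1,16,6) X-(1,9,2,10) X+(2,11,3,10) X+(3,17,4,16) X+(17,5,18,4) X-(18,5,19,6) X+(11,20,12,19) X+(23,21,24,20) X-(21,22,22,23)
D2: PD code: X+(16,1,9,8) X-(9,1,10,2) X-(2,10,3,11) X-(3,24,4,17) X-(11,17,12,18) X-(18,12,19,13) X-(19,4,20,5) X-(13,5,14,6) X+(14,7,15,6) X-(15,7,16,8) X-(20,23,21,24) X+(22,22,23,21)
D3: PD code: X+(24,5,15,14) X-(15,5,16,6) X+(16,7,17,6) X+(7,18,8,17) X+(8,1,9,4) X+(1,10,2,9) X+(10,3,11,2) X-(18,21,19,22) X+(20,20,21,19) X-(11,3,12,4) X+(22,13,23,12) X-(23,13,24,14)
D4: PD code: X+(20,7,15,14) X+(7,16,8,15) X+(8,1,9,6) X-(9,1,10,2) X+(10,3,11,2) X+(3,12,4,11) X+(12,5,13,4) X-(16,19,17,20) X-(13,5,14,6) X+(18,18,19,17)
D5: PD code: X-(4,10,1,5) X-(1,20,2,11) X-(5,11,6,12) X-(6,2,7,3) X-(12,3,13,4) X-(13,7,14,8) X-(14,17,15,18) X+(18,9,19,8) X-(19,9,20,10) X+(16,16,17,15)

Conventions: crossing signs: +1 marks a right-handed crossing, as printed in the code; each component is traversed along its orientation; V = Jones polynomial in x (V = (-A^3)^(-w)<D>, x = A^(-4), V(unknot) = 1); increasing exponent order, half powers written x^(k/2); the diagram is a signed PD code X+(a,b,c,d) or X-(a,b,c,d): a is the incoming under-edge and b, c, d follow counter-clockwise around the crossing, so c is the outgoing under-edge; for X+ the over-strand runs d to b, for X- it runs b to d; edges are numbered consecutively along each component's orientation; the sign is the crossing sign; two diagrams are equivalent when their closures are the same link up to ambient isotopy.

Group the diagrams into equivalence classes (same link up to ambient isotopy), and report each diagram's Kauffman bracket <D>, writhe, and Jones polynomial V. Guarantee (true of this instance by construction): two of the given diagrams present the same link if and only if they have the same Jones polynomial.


classes: {D1, D3, D4} | {D2, D5}
V(D1) = x + 2x^3 + x^5  [12 crossings, <D> = A^-8 + 2 + A^8, w = +4]
V(D2) = 2x^-6 + x^-4 + x^-2  (w -6, c 12, <D> = A^-10 + A^-2 + 2A^6)
V(D3) = x + 2x^3 + x^5  [12 crossings, <D> = A^-8 + 2 + A^8, w = +4]
V(D4) = x + 2x^3 + x^5  [10 crossings, <D> = A^-8 + 2 + A^8, w = +4]
V(D5) = 2x^-6 + x^-4 + x^-2  [10 crossings, <D> = A^-10 + A^-2 + 2A^6, w = -6]
insight: 2 classes among 5 diagrams; unequal V(x) rules out equality


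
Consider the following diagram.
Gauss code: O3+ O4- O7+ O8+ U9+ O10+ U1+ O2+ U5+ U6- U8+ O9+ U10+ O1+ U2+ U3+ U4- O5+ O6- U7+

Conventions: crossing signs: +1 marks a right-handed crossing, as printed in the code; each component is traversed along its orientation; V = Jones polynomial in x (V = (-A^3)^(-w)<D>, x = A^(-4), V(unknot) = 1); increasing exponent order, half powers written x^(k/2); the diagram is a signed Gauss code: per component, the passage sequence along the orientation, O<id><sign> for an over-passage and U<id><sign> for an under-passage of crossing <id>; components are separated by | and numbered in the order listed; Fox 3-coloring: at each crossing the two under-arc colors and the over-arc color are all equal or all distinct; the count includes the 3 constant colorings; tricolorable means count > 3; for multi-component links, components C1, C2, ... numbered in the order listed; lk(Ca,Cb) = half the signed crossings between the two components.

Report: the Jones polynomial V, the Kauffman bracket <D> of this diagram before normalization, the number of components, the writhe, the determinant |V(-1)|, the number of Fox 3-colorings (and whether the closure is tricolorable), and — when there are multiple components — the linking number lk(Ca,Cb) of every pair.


Jones polynomial: V(x) = x^2 + x^4 - x^5 + x^6 - x^7
<D> = -A^-10 + A^-6 - A^-2 + A^2 + A^10; writhe +6
components 1, writhe +6 (10 crossings)
3-colorings: 3 of 3^10, det 5 — not tricolorable
note: the span of V is 5, forcing >= 5 crossings in any diagram


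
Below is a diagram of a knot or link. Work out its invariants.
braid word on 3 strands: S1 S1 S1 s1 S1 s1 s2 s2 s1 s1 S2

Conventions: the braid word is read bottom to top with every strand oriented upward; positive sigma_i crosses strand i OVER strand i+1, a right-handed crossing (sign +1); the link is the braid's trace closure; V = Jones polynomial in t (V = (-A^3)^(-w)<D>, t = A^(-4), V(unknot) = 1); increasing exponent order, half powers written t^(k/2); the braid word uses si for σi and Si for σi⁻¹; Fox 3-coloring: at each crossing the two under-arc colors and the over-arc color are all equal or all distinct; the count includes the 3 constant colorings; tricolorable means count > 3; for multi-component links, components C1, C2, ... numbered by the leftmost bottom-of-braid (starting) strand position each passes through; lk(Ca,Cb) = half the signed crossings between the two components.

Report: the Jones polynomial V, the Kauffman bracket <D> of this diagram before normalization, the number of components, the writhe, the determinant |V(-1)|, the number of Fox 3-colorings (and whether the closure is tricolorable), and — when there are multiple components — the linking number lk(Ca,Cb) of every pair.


Jones polynomial: V(t) = -t^(-3/2) + t^(-1/2) - 2t^(1/2) + t^(3/2) - 2t^(5/2) + t^(7/2)
<D> = -A^-11 + 2A^-7 - A^-3 + 2A - A^5 + A^9; writhe +1
components 2, writhe +1 (11 crossings)
linking number lk(C1,C2) = 0
3-colorings: 3 of 3^11, det 8 — not tricolorable
note: the 1 component pair carries total linking 0


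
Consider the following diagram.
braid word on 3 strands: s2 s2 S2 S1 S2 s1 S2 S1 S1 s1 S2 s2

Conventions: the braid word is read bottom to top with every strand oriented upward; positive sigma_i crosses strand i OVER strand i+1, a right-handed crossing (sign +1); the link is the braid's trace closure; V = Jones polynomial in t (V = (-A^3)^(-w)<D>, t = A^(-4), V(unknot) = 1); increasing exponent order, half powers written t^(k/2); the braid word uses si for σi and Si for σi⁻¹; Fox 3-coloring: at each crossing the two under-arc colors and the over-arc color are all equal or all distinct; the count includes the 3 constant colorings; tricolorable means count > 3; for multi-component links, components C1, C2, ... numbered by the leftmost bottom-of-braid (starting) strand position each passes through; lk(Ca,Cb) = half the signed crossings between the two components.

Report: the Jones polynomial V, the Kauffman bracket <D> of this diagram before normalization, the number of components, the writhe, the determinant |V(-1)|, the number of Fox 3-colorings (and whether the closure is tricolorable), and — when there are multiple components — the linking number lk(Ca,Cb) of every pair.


Jones polynomial: V(t) = t^-4 + t^-2 + 2
<D> = 2A^-6 + A^2 + A^10; writhe -2
components 3, writhe -2 (12 crossings)
linking number lk(C1,C2) = -1
lk(C1,C3): -1
lk(C2,C3) = +1
3-colorings: 3 of 3^12, det 4 — not tricolorable
note: the span of V is 4, within the link bound 12 + 3 - 1


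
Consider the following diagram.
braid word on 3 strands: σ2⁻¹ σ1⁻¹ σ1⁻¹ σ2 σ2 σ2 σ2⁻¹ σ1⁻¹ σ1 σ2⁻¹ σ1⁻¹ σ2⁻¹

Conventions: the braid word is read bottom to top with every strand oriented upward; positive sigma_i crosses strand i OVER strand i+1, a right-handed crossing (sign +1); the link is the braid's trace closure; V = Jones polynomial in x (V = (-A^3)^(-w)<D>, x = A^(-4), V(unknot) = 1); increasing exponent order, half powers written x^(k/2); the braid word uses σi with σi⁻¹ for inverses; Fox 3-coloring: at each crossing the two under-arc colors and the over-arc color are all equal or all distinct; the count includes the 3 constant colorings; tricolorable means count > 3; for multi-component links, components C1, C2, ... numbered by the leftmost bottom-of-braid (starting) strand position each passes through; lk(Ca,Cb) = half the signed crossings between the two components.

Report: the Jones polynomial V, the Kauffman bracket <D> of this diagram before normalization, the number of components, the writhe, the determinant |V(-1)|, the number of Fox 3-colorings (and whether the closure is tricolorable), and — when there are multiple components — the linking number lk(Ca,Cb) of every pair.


V(x) = -x^-6 + x^-5 - x^-4 + 2x^-3 - x^-2 + x^-1
bracket: A^-8 - A^-4 + 2 - A^4 + A^8 - A^12, w = -4
1 component, writhe -4, over 12 crossings
det 7, colorings 3 of 3^12 — not tricolorable
observation: V spans 5 powers of x: at least 5 crossings in any diagram


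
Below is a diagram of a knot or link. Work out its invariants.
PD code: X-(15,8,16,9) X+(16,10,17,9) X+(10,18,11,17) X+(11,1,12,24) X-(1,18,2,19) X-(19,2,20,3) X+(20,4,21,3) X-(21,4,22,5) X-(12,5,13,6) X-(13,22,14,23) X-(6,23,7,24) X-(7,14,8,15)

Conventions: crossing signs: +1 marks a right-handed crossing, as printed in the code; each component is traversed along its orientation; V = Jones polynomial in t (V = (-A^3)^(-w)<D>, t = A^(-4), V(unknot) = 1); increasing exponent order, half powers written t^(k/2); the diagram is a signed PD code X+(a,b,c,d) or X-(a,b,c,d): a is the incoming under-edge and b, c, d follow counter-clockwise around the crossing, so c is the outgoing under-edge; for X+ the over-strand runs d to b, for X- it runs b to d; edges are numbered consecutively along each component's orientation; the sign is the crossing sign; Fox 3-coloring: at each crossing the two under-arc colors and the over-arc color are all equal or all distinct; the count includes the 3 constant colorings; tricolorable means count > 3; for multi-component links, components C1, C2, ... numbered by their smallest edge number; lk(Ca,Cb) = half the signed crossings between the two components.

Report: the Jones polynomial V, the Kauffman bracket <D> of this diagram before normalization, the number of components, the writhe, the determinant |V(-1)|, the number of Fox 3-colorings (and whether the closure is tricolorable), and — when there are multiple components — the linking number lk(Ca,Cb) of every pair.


Jones polynomial: V(t) = -t^-4 + t^-3 + t^-1
<D> = A^-8 + 1 - A^4; writhe -4
components 1, writhe -4 (12 crossings)
3-colorings: 9 of 3^12, det 3 — tricolorable
note: V spans 3 powers of t: at least 3 crossings in any diagram


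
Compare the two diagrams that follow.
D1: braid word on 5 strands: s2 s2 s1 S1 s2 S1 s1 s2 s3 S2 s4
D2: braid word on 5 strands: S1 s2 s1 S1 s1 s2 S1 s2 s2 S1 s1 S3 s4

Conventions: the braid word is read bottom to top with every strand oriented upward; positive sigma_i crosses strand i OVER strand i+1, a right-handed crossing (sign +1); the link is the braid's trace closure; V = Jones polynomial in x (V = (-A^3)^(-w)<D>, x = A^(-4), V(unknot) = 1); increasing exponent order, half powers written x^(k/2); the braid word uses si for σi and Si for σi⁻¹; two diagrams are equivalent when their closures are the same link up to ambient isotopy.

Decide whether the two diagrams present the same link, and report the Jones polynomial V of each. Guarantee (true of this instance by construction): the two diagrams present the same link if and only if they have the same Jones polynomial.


equivalent: yes
V(D1) = -x^(1/2) - x^(3/2) - x^(5/2) + x^(9/2)  (w +5, c 11, <D> = -A^-3 + A^5 + A^9 + A^13)
D2 (bracket -A^-9 + A^-1 + A^3 + A^7; 13 crossings at w = +3): V = -x^(1/2) - x^(3/2) - x^(5/2) + x^(9/2)
why: one V(x) for all 2 diagrams — one class (guaranteed)


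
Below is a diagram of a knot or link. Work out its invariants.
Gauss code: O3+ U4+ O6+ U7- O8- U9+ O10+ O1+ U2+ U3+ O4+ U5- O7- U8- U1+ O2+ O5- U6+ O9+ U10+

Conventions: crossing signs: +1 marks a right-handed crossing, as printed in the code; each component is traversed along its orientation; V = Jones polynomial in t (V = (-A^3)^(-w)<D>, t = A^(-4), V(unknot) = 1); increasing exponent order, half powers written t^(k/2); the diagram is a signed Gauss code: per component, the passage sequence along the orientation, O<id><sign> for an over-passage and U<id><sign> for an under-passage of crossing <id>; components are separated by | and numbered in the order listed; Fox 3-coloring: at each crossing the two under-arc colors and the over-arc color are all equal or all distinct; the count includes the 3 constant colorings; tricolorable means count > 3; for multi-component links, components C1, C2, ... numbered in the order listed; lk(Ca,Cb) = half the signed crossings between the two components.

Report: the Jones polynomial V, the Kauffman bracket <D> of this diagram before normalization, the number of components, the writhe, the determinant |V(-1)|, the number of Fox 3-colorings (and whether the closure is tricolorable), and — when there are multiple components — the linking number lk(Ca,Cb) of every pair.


Jones polynomial: V(t) = -1 + 4t - 5t^2 + 7t^3 - 7t^4 + 6t^5 - 5t^6 + 3t^7 - t^8
<D> = -A^-20 + 3A^-16 - 5A^-12 + 6A^-8 - 7A^-4 + 7 - 5A^4 + 4A^8 - A^12; writhe +4
components 1, writhe +4 (10 crossings)
3-colorings: 9 of 3^10, det 39 — tricolorable
note: V spans 8 powers of t: at least 8 crossings in any diagram


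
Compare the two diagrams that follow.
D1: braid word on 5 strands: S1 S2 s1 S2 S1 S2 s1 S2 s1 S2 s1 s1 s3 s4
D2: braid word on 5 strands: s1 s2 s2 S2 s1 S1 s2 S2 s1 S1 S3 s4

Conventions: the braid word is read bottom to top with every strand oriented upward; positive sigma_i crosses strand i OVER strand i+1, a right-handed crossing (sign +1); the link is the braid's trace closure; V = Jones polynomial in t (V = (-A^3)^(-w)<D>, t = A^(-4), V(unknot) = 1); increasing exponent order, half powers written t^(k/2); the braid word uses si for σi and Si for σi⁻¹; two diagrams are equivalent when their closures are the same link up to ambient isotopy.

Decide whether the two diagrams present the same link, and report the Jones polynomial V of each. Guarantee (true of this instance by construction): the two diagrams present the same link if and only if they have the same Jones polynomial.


same link: no
V(D1) = t^-5 - 2t^-4 + 2t^-3 - 2t^-2 + 2t^-1 - 1 + t  [14 crossings, <D> = A^-4 - 1 + 2A^4 - 2A^8 + 2A^12 - 2A^16 + A^20, w = 0]
V(D2) = 1  (w +2, c 12, <D> = A^6)
note: 2 classes among 2 diagrams; unequal V(t) rules out equality


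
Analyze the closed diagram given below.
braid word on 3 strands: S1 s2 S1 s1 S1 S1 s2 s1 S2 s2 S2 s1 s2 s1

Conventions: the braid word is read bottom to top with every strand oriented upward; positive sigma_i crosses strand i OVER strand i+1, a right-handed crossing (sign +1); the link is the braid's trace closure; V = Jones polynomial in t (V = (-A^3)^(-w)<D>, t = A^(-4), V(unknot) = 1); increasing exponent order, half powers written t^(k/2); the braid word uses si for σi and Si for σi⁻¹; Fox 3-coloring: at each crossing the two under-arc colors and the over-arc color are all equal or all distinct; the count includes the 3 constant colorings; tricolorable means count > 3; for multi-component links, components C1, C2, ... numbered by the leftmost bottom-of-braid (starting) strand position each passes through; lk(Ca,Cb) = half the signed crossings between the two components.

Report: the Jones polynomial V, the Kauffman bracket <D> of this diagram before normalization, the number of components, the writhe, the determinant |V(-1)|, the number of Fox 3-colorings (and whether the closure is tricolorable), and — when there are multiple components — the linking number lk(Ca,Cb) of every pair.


Jones polynomial: V(t) = -t^-1 + 2 - t + 2t^2 - t^3 + t^4 - t^5
<D> = -A^-14 + A^-10 - A^-6 + 2A^-2 - A^2 + 2A^6 - A^10; writhe +2
components 1, writhe +2 (14 crossings)
3-colorings: 9 of 3^14, det 9 — tricolorable
note: the span of V is 6, forcing >= 6 crossings in any diagram


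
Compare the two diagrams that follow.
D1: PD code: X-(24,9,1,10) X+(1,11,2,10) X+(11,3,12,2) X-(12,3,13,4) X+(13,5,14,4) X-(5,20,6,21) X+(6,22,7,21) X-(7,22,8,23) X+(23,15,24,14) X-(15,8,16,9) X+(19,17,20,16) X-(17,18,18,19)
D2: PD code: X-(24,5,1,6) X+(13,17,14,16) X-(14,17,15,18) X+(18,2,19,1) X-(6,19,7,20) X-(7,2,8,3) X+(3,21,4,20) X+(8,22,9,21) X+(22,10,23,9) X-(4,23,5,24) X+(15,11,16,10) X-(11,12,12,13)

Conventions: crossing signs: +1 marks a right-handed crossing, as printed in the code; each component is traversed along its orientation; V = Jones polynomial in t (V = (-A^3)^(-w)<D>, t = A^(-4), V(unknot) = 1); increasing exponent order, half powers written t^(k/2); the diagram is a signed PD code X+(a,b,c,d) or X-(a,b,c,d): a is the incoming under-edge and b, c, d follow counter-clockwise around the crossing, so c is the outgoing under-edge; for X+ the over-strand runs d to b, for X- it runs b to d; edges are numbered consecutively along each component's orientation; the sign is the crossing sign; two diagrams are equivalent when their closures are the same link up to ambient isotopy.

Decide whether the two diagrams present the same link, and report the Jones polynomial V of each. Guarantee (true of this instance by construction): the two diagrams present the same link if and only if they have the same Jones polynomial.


same link: no
V(D1) = t^-2 - t^-1 + 1 - t + t^2  [12 crossings, <D> = A^-8 - A^-4 + 1 - A^4 + A^8, w = 0]
V(D2) = -t^-3 + 2t^-2 - 2t^-1 + 3 - 2t + 2t^2 - t^3  (w 0, c 12, <D> = -A^-12 + 2A^-8 - 2A^-4 + 3 - 2A^4 + 2A^8 - A^12)
note: 2 classes among 2 diagrams; unequal V(t) rules out equality


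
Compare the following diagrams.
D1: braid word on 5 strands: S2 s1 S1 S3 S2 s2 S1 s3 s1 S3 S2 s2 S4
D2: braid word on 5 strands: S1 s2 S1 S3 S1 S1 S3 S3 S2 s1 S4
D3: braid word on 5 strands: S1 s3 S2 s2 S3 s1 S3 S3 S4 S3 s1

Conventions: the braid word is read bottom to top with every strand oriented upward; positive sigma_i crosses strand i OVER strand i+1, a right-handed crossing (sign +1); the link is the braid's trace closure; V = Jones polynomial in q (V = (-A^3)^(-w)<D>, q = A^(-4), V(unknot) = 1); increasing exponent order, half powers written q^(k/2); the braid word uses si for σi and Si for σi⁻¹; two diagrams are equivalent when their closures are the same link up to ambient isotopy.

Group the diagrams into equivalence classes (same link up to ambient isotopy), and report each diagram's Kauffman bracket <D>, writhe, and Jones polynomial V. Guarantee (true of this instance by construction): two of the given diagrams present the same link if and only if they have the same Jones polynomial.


equivalence classes: {D1} | {D2} | {D3}
D1 (bracket A^-11 + A^-7; 13 crossings at w = -3): V = -q^(-1/2) - q^(1/2)
V(D2) = -q^(-17/2) + q^(-15/2) + q^(-13/2) + q^(-11/2) - 2q^(-7/2) - q^(-5/2) - q^(-3/2)  [11 crossings, <D> = A^-15 + A^-11 + 2A^-7 - A - A^5 - A^9 + A^13, w = -7]
V(D3) = q^(-9/2) - q^(-5/2) - q^(-3/2) - q^(-1/2)  (w -3, c 11, <D> = A^-7 + A^-3 + A - A^9)
observation: 3 values of V(q) split the 3 diagrams


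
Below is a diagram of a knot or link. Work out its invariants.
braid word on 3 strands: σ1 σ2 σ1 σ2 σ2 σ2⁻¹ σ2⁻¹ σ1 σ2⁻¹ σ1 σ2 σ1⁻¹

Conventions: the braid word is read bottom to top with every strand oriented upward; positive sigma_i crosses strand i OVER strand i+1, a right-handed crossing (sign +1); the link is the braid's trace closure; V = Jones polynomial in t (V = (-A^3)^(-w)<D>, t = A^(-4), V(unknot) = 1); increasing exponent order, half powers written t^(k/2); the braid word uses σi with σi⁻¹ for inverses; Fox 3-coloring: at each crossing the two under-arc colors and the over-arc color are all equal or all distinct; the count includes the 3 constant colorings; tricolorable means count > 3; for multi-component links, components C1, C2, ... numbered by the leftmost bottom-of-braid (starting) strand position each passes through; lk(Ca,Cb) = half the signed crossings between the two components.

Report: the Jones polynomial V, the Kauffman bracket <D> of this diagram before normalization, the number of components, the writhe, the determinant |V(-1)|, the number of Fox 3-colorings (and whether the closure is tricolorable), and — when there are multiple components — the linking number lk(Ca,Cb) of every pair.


Jones polynomial: V(t) = t - t^2 + 2t^3 - t^4 + t^5 - t^6
<D> = -A^-12 + A^-8 - A^-4 + 2 - A^4 + A^8; writhe +4
components 1, writhe +4 (12 crossings)
3-colorings: 3 of 3^12, det 7 — not tricolorable
note: inverse pairs cancel, leaving σ1 σ2 σ1 σ1 σ2⁻¹ σ1 σ2 σ1⁻¹


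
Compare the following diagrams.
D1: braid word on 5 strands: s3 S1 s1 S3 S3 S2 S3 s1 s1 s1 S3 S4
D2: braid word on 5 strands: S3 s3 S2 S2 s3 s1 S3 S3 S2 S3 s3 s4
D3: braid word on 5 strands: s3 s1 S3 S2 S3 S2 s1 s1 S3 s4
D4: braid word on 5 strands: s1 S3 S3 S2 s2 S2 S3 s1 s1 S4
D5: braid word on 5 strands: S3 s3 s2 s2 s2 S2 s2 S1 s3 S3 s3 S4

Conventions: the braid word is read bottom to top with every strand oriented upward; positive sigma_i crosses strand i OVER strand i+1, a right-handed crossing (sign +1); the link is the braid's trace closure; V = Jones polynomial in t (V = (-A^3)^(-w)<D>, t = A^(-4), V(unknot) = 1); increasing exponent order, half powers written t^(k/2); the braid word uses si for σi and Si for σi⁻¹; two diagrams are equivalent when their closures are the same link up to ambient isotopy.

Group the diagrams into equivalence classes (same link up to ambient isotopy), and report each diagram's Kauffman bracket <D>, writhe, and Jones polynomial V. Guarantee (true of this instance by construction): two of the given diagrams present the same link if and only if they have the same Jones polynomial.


equivalence classes: {D1, D3, D4} | {D2} | {D5}
D1 (bracket -A^-18 + A^-14 - A^-10 + 3A^-6 - A^-2 + A^2 - A^6; 12 crossings at w = -2): V = -t^-3 + t^-2 - t^-1 + 3 - t + t^2 - t^3
V(D2) = -t^-4 + t^-3 + t^-1  [12 crossings, <D> = A^-2 + A^6 - A^10, w = -2]
D3 (bracket -A^-12 + A^-8 - A^-4 + 3 - A^4 + A^8 - A^12; 10 crossings at w = 0): V = -t^-3 + t^-2 - t^-1 + 3 - t + t^2 - t^3
V(D4) = -t^-3 + t^-2 - t^-1 + 3 - t + t^2 - t^3  [10 crossings, <D> = -A^-18 + A^-14 - A^-10 + 3A^-6 - A^-2 + A^2 - A^6, w = -2]
V(D5) = t + t^3 - t^4  (w +2, c 12, <D> = -A^-10 + A^-6 + A^2)
key observation: V(t) takes 3 values over 5 diagrams, fixing the grouping


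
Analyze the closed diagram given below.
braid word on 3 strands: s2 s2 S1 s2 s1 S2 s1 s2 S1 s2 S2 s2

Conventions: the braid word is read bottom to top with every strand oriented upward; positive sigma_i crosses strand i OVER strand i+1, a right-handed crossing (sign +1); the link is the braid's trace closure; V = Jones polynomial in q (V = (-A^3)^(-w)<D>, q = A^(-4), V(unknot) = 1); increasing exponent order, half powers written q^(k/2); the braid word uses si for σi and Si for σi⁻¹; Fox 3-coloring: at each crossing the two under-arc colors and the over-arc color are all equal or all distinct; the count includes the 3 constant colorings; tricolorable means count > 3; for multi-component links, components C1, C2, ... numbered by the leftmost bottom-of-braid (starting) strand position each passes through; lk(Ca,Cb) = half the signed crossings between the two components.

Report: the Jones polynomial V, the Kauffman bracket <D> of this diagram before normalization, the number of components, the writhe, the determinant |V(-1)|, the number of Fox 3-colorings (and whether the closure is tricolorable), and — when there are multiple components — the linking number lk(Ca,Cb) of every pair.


Jones polynomial: V(q) = -1 + 2q - 2q^2 + 4q^3 - 3q^4 + 3q^5 - 2q^6 + q^7 - q^8
<D> = -A^-20 + A^-16 - 2A^-12 + 3A^-8 - 3A^-4 + 4 - 2A^4 + 2A^8 - A^12; writhe +4
components 1, writhe +4 (12 crossings)
3-colorings: 3 of 3^12, det 19 — not tricolorable
note: the word shrinks to σ2 σ2 σ1⁻¹ σ2 σ1 σ2⁻¹ σ1 σ2 σ1⁻¹ σ2 after cancelling


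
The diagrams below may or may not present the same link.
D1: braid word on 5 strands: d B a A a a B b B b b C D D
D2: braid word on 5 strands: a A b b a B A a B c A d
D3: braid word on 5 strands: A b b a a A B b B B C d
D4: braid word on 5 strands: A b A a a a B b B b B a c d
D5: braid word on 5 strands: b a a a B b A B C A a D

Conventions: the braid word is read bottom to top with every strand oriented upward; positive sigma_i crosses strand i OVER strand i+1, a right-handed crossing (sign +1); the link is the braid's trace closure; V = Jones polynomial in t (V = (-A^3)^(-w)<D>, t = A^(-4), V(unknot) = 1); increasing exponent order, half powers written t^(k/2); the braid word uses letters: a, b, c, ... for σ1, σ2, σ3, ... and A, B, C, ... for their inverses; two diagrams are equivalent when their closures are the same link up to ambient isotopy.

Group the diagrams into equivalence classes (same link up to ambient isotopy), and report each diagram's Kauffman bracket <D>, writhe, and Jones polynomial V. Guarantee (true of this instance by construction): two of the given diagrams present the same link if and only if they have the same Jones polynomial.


classes: {D1, D4, D5} | {D2, D3}
V(D1) = 1 + t + t^2 + t^3  [14 crossings, <D> = A^-12 + A^-8 + A^-4 + 1, w = 0]
D2 (bracket A^-2 + 2A^6 + A^14; 12 crossings at w = +2): V = t^-2 + 2 + t^2
D3 (bracket A^-8 + 2 + A^8; 12 crossings at w = 0): V = t^-2 + 2 + t^2
V(D4) = 1 + t + t^2 + t^3  (w +4, c 14, <D> = 1 + A^4 + A^8 + A^12)
V(D5) = 1 + t + t^2 + t^3  (w 0, c 12, <D> = A^-12 + A^-8 + A^-4 + 1)
note: 2 classes among 5 diagrams; unequal V(t) rules out equality


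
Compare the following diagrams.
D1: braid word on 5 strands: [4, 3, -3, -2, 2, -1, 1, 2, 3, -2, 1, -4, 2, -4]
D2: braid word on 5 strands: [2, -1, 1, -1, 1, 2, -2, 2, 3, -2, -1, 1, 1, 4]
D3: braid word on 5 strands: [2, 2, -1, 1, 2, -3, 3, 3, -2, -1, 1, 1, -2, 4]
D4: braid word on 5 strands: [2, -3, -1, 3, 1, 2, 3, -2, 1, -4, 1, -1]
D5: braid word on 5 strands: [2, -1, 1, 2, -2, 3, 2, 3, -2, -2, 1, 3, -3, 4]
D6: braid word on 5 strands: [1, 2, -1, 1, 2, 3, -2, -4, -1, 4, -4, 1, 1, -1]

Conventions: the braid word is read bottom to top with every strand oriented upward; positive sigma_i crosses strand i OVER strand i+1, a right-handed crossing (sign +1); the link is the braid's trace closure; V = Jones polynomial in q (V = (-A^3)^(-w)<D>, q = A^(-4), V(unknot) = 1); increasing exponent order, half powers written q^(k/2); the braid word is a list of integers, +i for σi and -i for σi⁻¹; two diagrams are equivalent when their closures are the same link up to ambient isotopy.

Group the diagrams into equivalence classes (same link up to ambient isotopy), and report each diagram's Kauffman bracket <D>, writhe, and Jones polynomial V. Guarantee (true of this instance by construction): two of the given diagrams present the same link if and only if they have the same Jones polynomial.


classes: {D1, D2, D3, D4, D5, D6}
V(D1) = 1  [14 crossings, <D> = A^6, w = +2]
V(D2) = 1  (w +4, c 14, <D> = A^12)
D3 (bracket A^12; 14 crossings at w = +4): V = 1
V(D4) = 1  (w +2, c 12, <D> = A^6)
D5 (bracket A^12; 14 crossings at w = +4): V = 1
V(D6) = 1  (w +2, c 14, <D> = A^6)
insight: all 6 diagrams share one V(q), hence one class


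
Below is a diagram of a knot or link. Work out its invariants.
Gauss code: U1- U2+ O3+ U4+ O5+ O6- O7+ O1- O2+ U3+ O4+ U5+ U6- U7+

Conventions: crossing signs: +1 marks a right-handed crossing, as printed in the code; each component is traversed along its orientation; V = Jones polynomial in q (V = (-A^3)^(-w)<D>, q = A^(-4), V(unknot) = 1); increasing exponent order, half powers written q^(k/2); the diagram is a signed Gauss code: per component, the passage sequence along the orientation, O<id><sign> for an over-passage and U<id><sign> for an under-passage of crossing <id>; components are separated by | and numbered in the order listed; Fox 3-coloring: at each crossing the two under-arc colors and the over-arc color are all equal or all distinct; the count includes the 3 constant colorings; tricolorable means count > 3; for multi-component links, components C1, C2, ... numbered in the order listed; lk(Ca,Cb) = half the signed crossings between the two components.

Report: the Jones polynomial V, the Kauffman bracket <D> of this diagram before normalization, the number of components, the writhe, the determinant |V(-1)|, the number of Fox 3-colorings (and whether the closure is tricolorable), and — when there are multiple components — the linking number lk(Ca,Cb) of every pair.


Jones polynomial: V(q) = q + q^3 - q^4
<D> = A^-7 - A^-3 - A^5; writhe +3
components 1, writhe +3 (7 crossings)
3-colorings: 9 of 3^7, det 3 — tricolorable
note: w = +3 shifts under R1 moves; the (-A^3)^(-3) factor cancels that in V


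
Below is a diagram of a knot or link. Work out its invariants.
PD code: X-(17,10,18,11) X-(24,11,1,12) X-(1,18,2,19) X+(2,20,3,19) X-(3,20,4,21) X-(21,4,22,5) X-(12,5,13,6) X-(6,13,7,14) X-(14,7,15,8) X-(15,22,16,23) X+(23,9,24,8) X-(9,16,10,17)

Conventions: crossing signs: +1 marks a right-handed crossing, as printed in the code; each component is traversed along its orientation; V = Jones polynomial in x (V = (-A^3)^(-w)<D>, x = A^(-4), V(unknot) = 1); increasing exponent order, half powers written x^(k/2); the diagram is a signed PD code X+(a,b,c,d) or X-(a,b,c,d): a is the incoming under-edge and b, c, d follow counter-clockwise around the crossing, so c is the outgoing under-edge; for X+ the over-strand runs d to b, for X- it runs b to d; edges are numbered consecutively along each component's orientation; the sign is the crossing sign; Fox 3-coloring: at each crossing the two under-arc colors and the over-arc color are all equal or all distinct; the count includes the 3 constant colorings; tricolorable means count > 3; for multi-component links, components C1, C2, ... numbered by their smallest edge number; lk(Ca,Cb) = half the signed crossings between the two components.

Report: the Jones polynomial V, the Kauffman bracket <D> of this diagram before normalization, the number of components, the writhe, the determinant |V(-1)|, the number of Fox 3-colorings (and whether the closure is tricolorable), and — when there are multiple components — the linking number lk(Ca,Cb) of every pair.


V(x) = -x^-8 + x^-5 + x^-3
bracket: A^-12 + A^-4 - A^8, w = -8
1 component, writhe -8, over 12 crossings
det 3, colorings 9 of 3^12 — tricolorable
observation: w = -8 (over 12 crossings) is diagram-only; (-A^3)^(8) removes it from V


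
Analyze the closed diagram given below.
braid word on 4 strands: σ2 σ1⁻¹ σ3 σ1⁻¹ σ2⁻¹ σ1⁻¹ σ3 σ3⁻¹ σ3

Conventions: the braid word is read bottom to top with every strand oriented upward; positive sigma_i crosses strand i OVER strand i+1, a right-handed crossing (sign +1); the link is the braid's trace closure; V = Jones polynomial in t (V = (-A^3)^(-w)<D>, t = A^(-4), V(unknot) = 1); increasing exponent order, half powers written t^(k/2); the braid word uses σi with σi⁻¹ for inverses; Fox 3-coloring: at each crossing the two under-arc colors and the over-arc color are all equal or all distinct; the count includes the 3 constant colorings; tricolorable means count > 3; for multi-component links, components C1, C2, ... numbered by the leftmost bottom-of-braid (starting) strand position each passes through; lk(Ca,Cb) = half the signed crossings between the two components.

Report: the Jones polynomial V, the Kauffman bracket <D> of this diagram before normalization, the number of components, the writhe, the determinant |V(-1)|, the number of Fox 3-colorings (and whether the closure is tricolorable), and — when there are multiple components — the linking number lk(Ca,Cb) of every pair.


V(t) = 1
bracket: -A^-3, w = -1
1 component, writhe -1, over 9 crossings
det 1, colorings 3 of 3^9 — not tricolorable
observation: inverse pairs cancel, leaving σ2 σ1⁻¹ σ3 σ1⁻¹ σ2⁻¹ σ1⁻¹ σ3


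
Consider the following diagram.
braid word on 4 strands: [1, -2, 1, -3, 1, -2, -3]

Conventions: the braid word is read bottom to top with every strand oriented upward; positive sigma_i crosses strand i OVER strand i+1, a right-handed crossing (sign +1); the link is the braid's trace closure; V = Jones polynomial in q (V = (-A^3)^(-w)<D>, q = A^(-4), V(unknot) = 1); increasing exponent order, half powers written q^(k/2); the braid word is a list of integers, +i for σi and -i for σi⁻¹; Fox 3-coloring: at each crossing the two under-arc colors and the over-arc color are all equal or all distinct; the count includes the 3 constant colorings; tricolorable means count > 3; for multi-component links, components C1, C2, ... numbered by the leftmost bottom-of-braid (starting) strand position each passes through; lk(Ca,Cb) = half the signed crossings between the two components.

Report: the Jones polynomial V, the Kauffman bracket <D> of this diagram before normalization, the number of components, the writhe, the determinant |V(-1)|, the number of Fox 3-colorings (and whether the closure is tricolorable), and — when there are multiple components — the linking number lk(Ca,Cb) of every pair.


V = -q^-3 + 2q^-2 - 2q^-1 + 3 - 2q + 2q^2 - q^3
<D> = A^-15 - 2A^-11 + 2A^-7 - 3A^-3 + 2A - 2A^5 + A^9 (w = -1)
1 component over 7 crossings, w = -1
3 Fox colorings among 3^7, |V(-1)| = 13: not tricolorable
why: det 13 = |V(-1)|; not divisible by 3, so not tricolorable
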